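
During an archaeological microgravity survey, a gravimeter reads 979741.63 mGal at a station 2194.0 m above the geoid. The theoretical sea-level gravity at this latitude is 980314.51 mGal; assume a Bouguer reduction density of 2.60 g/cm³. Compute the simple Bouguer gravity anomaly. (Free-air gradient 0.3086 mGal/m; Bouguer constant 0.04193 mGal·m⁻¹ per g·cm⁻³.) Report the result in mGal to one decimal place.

-135.0

Free-air correction = 0.3086 × 2194.0 = 677.07 mGal
Free-air anomaly = 979741.63 − 980314.51 + (677.07) = 104.19 mGal
Bouguer slab correction = 0.04193 × 2.60 × 2194.0 = 239.19 mGal
Simple Bouguer anomaly = 104.19 − (239.19) = -135.00 mGal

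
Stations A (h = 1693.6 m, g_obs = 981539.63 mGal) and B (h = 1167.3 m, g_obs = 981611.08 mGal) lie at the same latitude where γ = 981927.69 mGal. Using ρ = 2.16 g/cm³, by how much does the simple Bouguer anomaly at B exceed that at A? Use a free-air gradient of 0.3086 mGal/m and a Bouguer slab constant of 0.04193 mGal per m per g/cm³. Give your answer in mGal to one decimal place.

Δg_SB(A) = 981539.63 − 981927.69 + 0.3086×1693.6 − 0.04193×2.16×1693.6 = -18.80 mGal
Δg_SB(B) = 981611.08 − 981927.69 + 0.3086×1167.3 − 0.04193×2.16×1167.3 = -62.10 mGal
Difference = -62.10 − (-18.80) = -43.30 mGal

-43.3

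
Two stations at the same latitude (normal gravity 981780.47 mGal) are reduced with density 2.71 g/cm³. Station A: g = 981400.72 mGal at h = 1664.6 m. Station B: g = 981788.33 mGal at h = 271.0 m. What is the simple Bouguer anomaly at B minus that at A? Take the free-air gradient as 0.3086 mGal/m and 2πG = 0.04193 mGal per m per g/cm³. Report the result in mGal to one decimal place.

Δg_SB(A) = 981400.72 − 981780.47 + 0.3086×1664.6 − 0.04193×2.71×1664.6 = -55.20 mGal
Δg_SB(B) = 981788.33 − 981780.47 + 0.3086×271.0 − 0.04193×2.71×271.0 = 60.70 mGal
Difference = 60.70 − (-55.20) = 115.90 mGal

115.9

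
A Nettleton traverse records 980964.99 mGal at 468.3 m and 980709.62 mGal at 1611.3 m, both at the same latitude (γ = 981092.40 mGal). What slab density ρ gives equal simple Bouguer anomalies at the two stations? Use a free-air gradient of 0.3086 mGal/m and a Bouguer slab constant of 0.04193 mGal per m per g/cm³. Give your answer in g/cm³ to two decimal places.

Δg_obs = 980709.62 − 980964.99 = -255.37 mGal over Δh = 1611.3 − 468.3 = 1143.0 m
Equal Bouguer anomalies ⇒ Δg_obs + (0.3086 − 0.04193ρ)·Δh = 0
0.3086 − 0.04193ρ = −Δg_obs/Δh = 0.22342
ρ = (0.3086 − 0.22342) / 0.04193 = 2.03 g/cm³

2.03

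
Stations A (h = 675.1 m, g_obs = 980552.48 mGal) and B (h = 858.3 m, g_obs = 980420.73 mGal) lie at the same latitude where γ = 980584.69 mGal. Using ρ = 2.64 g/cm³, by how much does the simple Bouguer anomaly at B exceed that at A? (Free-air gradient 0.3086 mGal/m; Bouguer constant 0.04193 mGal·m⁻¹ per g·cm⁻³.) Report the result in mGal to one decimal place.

Δg_SB(A) = 980552.48 − 980584.69 + 0.3086×675.1 − 0.04193×2.64×675.1 = 101.40 mGal
Δg_SB(B) = 980420.73 − 980584.69 + 0.3086×858.3 − 0.04193×2.64×858.3 = 5.90 mGal
Difference = 5.90 − (101.40) = -95.50 mGal

-95.5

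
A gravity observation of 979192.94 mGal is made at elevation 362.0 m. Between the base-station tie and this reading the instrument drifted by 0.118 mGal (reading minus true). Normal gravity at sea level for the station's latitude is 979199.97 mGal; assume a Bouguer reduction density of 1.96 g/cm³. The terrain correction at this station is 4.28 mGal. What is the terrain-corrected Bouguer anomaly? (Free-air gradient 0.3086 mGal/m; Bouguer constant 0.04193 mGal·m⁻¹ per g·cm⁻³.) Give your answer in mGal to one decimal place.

Drift-corrected reading = 979192.94 − (0.118) = 979192.822 mGal
Free-air correction = 0.3086 × 362.0 = 111.71 mGal
Free-air anomaly = 979192.822 − 979199.97 + (111.71) = 104.562 mGal
Bouguer slab correction = 0.04193 × 1.96 × 362.0 = 29.75 mGal
Simple Bouguer anomaly = 104.562 − (29.75) = 74.812 mGal
Complete Bouguer anomaly = 74.812 + 4.28 = 79.092 mGal

79.1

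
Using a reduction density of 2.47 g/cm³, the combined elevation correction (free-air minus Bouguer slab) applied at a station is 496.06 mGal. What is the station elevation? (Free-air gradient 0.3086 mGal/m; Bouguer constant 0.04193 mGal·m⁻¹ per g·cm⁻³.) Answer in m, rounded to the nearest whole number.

2419

Combined gradient = 0.3086 − 0.04193 × 2.47 = 0.2050329 mGal/m
h = 496.06 / 0.2050329 = 2419.42 m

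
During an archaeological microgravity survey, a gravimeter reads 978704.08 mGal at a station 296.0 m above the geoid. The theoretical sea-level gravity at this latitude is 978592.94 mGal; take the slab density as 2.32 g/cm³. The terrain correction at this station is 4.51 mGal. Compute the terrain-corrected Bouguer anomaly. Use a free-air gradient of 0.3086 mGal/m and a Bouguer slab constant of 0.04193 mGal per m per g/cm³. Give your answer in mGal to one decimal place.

Free-air correction = 0.3086 × 296.0 = 91.35 mGal
Free-air anomaly = 978704.08 − 978592.94 + (91.35) = 202.49 mGal
Bouguer slab correction = 0.04193 × 2.32 × 296.0 = 28.79 mGal
Simple Bouguer anomaly = 202.49 − (28.79) = 173.70 mGal
Complete Bouguer anomaly = 173.70 + 4.51 = 178.21 mGal

178.2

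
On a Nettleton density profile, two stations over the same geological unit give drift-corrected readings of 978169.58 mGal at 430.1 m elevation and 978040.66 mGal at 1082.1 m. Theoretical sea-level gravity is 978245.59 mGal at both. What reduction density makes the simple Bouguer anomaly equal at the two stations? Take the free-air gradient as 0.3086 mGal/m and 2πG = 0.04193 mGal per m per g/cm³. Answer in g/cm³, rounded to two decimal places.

2.64

Δg_obs = 978040.66 − 978169.58 = -128.92 mGal over Δh = 1082.1 − 430.1 = 652.0 m
Equal Bouguer anomalies ⇒ Δg_obs + (0.3086 − 0.04193ρ)·Δh = 0
0.3086 − 0.04193ρ = −Δg_obs/Δh = 0.19773
ρ = (0.3086 − 0.19773) / 0.04193 = 2.64 g/cm³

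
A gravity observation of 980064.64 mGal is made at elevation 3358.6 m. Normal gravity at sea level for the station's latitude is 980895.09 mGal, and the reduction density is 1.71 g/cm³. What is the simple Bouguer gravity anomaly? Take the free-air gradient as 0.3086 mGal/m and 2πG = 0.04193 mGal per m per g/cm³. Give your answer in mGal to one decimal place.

-34.8

Free-air correction = 0.3086 × 3358.6 = 1036.46 mGal
Free-air anomaly = 980064.64 − 980895.09 + (1036.46) = 206.01 mGal
Bouguer slab correction = 0.04193 × 1.71 × 3358.6 = 240.81 mGal
Simple Bouguer anomaly = 206.01 − (240.81) = -34.80 mGal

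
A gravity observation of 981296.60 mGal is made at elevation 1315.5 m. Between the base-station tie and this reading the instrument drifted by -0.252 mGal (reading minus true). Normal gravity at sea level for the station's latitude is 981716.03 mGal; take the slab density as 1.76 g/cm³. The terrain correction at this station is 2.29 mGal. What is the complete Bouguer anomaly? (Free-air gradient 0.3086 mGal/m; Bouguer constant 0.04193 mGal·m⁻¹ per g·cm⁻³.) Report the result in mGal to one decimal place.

Drift-corrected reading = 981296.60 − (-0.252) = 981296.852 mGal
Free-air correction = 0.3086 × 1315.5 = 405.96 mGal
Free-air anomaly = 981296.852 − 981716.03 + (405.96) = -13.218 mGal
Bouguer slab correction = 0.04193 × 1.76 × 1315.5 = 97.08 mGal
Simple Bouguer anomaly = -13.218 − (97.08) = -110.298 mGal
Complete Bouguer anomaly = -110.298 + 2.29 = -108.008 mGal

-108.0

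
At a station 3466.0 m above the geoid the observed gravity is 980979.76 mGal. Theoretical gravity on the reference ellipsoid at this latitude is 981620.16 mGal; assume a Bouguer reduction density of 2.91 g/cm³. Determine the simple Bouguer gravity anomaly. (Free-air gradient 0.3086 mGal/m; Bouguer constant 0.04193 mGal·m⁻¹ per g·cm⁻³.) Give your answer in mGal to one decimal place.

6.3

Free-air correction = 0.3086 × 3466.0 = 1069.61 mGal
Free-air anomaly = 980979.76 − 981620.16 + (1069.61) = 429.21 mGal
Bouguer slab correction = 0.04193 × 2.91 × 3466.0 = 422.91 mGal
Simple Bouguer anomaly = 429.21 − (422.91) = 6.30 mGal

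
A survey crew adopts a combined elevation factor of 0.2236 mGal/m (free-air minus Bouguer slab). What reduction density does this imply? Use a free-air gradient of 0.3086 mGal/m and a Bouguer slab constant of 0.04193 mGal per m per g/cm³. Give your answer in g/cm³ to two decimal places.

0.2236 = 0.3086 − 0.04193 × ρ
ρ = (0.3086 − 0.2236) / 0.04193 = 2.03 g/cm³

2.03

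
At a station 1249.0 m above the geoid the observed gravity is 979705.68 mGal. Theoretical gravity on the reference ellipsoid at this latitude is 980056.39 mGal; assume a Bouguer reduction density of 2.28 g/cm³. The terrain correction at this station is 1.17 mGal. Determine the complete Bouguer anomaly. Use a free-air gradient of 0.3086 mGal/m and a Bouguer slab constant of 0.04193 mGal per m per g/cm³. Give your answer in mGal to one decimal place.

Free-air correction = 0.3086 × 1249.0 = 385.44 mGal
Free-air anomaly = 979705.68 − 980056.39 + (385.44) = 34.73 mGal
Bouguer slab correction = 0.04193 × 2.28 × 1249.0 = 119.40 mGal
Simple Bouguer anomaly = 34.73 − (119.40) = -84.67 mGal
Complete Bouguer anomaly = -84.67 + 1.17 = -83.50 mGal

-83.5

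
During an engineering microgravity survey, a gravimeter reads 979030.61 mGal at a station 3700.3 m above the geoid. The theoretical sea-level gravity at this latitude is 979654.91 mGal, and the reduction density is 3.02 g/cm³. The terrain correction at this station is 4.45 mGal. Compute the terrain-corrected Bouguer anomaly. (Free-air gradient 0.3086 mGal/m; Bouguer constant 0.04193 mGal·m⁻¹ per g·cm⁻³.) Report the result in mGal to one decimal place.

Free-air correction = 0.3086 × 3700.3 = 1141.91 mGal
Free-air anomaly = 979030.61 − 979654.91 + (1141.91) = 517.61 mGal
Bouguer slab correction = 0.04193 × 3.02 × 3700.3 = 468.56 mGal
Simple Bouguer anomaly = 517.61 − (468.56) = 49.05 mGal
Complete Bouguer anomaly = 49.05 + 4.45 = 53.50 mGal

53.5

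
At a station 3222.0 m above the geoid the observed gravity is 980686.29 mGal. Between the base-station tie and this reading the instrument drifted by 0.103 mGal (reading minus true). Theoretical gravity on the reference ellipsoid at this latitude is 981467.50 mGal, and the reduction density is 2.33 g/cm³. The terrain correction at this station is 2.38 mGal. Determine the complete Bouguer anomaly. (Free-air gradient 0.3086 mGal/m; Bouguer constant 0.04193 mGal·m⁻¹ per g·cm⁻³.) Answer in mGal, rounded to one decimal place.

-99.4

Drift-corrected reading = 980686.29 − (0.103) = 980686.187 mGal
Free-air correction = 0.3086 × 3222.0 = 994.31 mGal
Free-air anomaly = 980686.187 − 981467.50 + (994.31) = 212.997 mGal
Bouguer slab correction = 0.04193 × 2.33 × 3222.0 = 314.78 mGal
Simple Bouguer anomaly = 212.997 − (314.78) = -101.783 mGal
Complete Bouguer anomaly = -101.783 + 2.38 = -99.403 mGal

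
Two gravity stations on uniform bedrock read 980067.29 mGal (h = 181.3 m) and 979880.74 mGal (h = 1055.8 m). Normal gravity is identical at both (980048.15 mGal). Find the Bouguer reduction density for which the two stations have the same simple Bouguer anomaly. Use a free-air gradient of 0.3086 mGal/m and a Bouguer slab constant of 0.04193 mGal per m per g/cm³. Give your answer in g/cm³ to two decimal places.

2.27

Δg_obs = 979880.74 − 980067.29 = -186.55 mGal over Δh = 1055.8 − 181.3 = 874.5 m
Equal Bouguer anomalies ⇒ Δg_obs + (0.3086 − 0.04193ρ)·Δh = 0
0.3086 − 0.04193ρ = −Δg_obs/Δh = 0.21332
ρ = (0.3086 − 0.21332) / 0.04193 = 2.27 g/cm³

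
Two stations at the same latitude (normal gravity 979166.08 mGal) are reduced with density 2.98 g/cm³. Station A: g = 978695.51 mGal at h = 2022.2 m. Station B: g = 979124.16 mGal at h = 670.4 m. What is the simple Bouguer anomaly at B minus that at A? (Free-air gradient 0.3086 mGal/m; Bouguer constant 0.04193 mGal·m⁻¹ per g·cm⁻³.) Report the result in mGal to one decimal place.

Δg_SB(A) = 978695.51 − 979166.08 + 0.3086×2022.2 − 0.04193×2.98×2022.2 = -99.20 mGal
Δg_SB(B) = 979124.16 − 979166.08 + 0.3086×670.4 − 0.04193×2.98×670.4 = 81.20 mGal
Difference = 81.20 − (-99.20) = 180.40 mGal

180.4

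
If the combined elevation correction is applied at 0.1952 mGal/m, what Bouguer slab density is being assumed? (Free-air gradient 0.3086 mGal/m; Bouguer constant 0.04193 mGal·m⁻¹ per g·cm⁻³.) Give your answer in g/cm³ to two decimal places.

0.1952 = 0.3086 − 0.04193 × ρ
ρ = (0.3086 − 0.1952) / 0.04193 = 2.70 g/cm³

2.70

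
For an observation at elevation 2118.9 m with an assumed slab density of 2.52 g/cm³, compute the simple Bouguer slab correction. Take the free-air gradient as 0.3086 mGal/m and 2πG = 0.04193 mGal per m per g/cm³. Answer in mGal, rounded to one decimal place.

223.9

Bouguer slab correction = 0.04193 × 2.52 × 2118.9 = 223.9 mGal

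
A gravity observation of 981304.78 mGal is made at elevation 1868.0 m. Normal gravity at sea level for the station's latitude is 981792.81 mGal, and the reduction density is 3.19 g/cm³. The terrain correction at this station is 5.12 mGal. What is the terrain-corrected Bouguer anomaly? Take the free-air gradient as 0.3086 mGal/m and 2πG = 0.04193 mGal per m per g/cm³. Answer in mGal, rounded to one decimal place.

-156.3

Free-air correction = 0.3086 × 1868.0 = 576.46 mGal
Free-air anomaly = 981304.78 − 981792.81 + (576.46) = 88.43 mGal
Bouguer slab correction = 0.04193 × 3.19 × 1868.0 = 249.86 mGal
Simple Bouguer anomaly = 88.43 − (249.86) = -161.43 mGal
Complete Bouguer anomaly = -161.43 + 5.12 = -156.31 mGal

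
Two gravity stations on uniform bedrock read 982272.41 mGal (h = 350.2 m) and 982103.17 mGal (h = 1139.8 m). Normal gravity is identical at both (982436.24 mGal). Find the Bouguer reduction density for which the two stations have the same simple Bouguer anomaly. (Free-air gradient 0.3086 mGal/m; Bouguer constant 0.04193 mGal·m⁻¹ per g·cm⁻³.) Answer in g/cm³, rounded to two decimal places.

Δg_obs = 982103.17 − 982272.41 = -169.24 mGal over Δh = 1139.8 − 350.2 = 789.6 m
Equal Bouguer anomalies ⇒ Δg_obs + (0.3086 − 0.04193ρ)·Δh = 0
0.3086 − 0.04193ρ = −Δg_obs/Δh = 0.21434
ρ = (0.3086 − 0.21434) / 0.04193 = 2.25 g/cm³

2.25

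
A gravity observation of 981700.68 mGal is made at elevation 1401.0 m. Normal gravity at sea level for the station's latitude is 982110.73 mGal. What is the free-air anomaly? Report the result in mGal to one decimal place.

Free-air correction = 0.3086 × 1401.0 = 432.35 mGal
Free-air anomaly = 981700.68 − 982110.73 + (432.35) = 22.30 mGal

22.3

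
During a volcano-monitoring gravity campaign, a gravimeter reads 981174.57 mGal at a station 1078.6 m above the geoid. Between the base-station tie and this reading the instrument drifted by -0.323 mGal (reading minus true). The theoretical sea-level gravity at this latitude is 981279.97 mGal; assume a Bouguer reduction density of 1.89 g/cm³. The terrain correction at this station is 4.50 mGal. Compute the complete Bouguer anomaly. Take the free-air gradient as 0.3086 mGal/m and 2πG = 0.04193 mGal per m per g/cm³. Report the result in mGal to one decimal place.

Drift-corrected reading = 981174.57 − (-0.323) = 981174.893 mGal
Free-air correction = 0.3086 × 1078.6 = 332.86 mGal
Free-air anomaly = 981174.893 − 981279.97 + (332.86) = 227.783 mGal
Bouguer slab correction = 0.04193 × 1.89 × 1078.6 = 85.48 mGal
Simple Bouguer anomaly = 227.783 − (85.48) = 142.303 mGal
Complete Bouguer anomaly = 142.303 + 4.50 = 146.803 mGal

146.8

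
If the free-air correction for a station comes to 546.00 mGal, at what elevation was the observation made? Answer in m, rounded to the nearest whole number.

h = 546.00 / 0.3086 = 1769.28 m

1769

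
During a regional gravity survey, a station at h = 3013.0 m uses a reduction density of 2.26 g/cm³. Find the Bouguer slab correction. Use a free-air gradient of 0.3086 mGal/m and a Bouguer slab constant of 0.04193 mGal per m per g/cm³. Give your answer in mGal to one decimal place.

Bouguer slab correction = 0.04193 × 2.26 × 3013.0 = 285.5 mGal

285.5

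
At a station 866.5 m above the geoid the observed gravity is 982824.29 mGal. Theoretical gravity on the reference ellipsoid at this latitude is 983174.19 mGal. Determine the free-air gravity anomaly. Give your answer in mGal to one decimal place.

Free-air correction = 0.3086 × 866.5 = 267.40 mGal
Free-air anomaly = 982824.29 − 983174.19 + (267.40) = -82.50 mGal

-82.5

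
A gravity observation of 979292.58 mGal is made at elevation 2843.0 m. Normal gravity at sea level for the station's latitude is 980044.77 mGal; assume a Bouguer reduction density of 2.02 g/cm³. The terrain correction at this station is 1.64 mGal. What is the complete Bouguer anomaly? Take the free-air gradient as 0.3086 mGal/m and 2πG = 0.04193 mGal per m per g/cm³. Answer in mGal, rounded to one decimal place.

-114.0

Free-air correction = 0.3086 × 2843.0 = 877.35 mGal
Free-air anomaly = 979292.58 − 980044.77 + (877.35) = 125.16 mGal
Bouguer slab correction = 0.04193 × 2.02 × 2843.0 = 240.80 mGal
Simple Bouguer anomaly = 125.16 − (240.80) = -115.64 mGal
Complete Bouguer anomaly = -115.64 + 1.64 = -114.00 mGal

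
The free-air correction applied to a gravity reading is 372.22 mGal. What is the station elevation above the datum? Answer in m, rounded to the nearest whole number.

h = 372.22 / 0.3086 = 1206.16 m

1206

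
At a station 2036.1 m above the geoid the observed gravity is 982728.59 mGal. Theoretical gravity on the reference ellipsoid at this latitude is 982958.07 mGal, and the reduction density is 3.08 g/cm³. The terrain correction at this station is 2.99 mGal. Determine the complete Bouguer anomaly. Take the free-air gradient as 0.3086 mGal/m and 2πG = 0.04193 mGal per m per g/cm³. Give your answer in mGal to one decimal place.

Free-air correction = 0.3086 × 2036.1 = 628.34 mGal
Free-air anomaly = 982728.59 − 982958.07 + (628.34) = 398.86 mGal
Bouguer slab correction = 0.04193 × 3.08 × 2036.1 = 262.95 mGal
Simple Bouguer anomaly = 398.86 − (262.95) = 135.91 mGal
Complete Bouguer anomaly = 135.91 + 2.99 = 138.90 mGal

138.9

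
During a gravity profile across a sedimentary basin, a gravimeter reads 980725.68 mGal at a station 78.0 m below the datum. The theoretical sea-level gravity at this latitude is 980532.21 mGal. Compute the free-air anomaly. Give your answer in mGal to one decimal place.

Free-air correction = 0.3086 × -78.0 = -24.07 mGal
Free-air anomaly = 980725.68 − 980532.21 + (-24.07) = 169.40 mGal

169.4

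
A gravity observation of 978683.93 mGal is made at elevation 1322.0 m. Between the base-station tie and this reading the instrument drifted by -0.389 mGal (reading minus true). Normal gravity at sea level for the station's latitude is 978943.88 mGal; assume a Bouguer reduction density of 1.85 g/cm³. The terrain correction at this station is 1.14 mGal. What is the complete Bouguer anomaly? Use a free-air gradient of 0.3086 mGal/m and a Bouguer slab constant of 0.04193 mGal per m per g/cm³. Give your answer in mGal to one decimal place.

47.0

Drift-corrected reading = 978683.93 − (-0.389) = 978684.319 mGal
Free-air correction = 0.3086 × 1322.0 = 407.97 mGal
Free-air anomaly = 978684.319 − 978943.88 + (407.97) = 148.409 mGal
Bouguer slab correction = 0.04193 × 1.85 × 1322.0 = 102.55 mGal
Simple Bouguer anomaly = 148.409 − (102.55) = 45.859 mGal
Complete Bouguer anomaly = 45.859 + 1.14 = 46.999 mGal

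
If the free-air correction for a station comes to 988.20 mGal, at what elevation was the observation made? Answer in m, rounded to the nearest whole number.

3202

h = 988.20 / 0.3086 = 3202.20 m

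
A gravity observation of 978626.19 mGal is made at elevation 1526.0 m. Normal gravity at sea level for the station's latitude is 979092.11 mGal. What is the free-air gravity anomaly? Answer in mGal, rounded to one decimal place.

Free-air correction = 0.3086 × 1526.0 = 470.92 mGal
Free-air anomaly = 978626.19 − 979092.11 + (470.92) = 5.00 mGal

5.0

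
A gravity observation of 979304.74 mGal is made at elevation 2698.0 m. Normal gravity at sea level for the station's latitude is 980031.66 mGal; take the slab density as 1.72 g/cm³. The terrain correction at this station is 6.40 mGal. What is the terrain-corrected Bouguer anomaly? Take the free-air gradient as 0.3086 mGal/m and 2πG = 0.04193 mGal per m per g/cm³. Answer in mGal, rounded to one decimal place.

Free-air correction = 0.3086 × 2698.0 = 832.60 mGal
Free-air anomaly = 979304.74 − 980031.66 + (832.60) = 105.68 mGal
Bouguer slab correction = 0.04193 × 1.72 × 2698.0 = 194.58 mGal
Simple Bouguer anomaly = 105.68 − (194.58) = -88.90 mGal
Complete Bouguer anomaly = -88.90 + 6.40 = -82.50 mGal

-82.5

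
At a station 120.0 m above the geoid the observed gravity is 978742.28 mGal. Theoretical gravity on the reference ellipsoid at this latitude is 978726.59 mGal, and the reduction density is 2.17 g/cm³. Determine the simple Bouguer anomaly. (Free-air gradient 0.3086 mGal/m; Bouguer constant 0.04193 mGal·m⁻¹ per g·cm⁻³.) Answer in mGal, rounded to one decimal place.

Free-air correction = 0.3086 × 120.0 = 37.03 mGal
Free-air anomaly = 978742.28 − 978726.59 + (37.03) = 52.72 mGal
Bouguer slab correction = 0.04193 × 2.17 × 120.0 = 10.92 mGal
Simple Bouguer anomaly = 52.72 − (10.92) = 41.80 mGal

41.8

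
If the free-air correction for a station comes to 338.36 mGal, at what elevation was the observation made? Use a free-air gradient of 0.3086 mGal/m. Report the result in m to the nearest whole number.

1096

h = 338.36 / 0.3086 = 1096.44 m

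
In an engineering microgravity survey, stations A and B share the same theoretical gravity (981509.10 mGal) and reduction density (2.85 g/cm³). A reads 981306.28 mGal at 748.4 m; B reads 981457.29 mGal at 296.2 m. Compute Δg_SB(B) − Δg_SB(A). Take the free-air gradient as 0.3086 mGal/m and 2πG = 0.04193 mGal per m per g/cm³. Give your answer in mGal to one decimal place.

65.5

Δg_SB(A) = 981306.28 − 981509.10 + 0.3086×748.4 − 0.04193×2.85×748.4 = -61.30 mGal
Δg_SB(B) = 981457.29 − 981509.10 + 0.3086×296.2 − 0.04193×2.85×296.2 = 4.20 mGal
Difference = 4.20 − (-61.30) = 65.50 mGal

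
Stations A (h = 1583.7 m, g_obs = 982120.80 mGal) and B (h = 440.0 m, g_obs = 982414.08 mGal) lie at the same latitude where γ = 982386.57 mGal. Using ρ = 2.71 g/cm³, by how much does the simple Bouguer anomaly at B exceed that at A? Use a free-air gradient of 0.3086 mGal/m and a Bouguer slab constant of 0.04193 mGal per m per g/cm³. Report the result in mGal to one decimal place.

70.3

Δg_SB(A) = 982120.80 − 982386.57 + 0.3086×1583.7 − 0.04193×2.71×1583.7 = 43.00 mGal
Δg_SB(B) = 982414.08 − 982386.57 + 0.3086×440.0 − 0.04193×2.71×440.0 = 113.30 mGal
Difference = 113.30 − (43.00) = 70.30 mGal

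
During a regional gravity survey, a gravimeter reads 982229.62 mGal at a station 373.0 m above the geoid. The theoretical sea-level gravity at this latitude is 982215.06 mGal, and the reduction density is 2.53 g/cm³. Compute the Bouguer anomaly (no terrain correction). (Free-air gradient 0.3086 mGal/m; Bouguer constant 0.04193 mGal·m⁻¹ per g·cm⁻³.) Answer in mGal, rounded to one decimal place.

Free-air correction = 0.3086 × 373.0 = 115.11 mGal
Free-air anomaly = 982229.62 − 982215.06 + (115.11) = 129.67 mGal
Bouguer slab correction = 0.04193 × 2.53 × 373.0 = 39.57 mGal
Simple Bouguer anomaly = 129.67 − (39.57) = 90.10 mGal

90.1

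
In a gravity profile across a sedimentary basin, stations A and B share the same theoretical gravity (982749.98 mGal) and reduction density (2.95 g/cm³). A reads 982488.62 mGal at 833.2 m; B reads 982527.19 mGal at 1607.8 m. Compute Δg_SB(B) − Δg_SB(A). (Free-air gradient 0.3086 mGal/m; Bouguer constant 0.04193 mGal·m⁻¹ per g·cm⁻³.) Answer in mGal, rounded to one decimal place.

Δg_SB(A) = 982488.62 − 982749.98 + 0.3086×833.2 − 0.04193×2.95×833.2 = -107.30 mGal
Δg_SB(B) = 982527.19 − 982749.98 + 0.3086×1607.8 − 0.04193×2.95×1607.8 = 74.50 mGal
Difference = 74.50 − (-107.30) = 181.80 mGal

181.8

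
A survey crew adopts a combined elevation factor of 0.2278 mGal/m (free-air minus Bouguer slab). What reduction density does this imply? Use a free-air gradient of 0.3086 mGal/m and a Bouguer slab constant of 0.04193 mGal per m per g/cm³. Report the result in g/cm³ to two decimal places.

0.2278 = 0.3086 − 0.04193 × ρ
ρ = (0.3086 − 0.2278) / 0.04193 = 1.93 g/cm³

1.93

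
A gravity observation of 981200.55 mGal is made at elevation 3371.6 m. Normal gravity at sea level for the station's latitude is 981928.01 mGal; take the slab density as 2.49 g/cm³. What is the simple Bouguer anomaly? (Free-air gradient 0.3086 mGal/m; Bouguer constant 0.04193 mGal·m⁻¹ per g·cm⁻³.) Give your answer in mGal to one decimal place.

-39.0

Free-air correction = 0.3086 × 3371.6 = 1040.48 mGal
Free-air anomaly = 981200.55 − 981928.01 + (1040.48) = 313.02 mGal
Bouguer slab correction = 0.04193 × 2.49 × 3371.6 = 352.01 mGal
Simple Bouguer anomaly = 313.02 − (352.01) = -38.99 mGal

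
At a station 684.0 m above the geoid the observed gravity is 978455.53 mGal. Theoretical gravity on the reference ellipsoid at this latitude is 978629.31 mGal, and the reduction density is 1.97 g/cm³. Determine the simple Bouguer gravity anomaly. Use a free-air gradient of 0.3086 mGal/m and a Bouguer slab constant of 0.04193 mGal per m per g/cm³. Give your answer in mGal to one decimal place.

-19.2

Free-air correction = 0.3086 × 684.0 = 211.08 mGal
Free-air anomaly = 978455.53 − 978629.31 + (211.08) = 37.30 mGal
Bouguer slab correction = 0.04193 × 1.97 × 684.0 = 56.50 mGal
Simple Bouguer anomaly = 37.30 − (56.50) = -19.20 mGal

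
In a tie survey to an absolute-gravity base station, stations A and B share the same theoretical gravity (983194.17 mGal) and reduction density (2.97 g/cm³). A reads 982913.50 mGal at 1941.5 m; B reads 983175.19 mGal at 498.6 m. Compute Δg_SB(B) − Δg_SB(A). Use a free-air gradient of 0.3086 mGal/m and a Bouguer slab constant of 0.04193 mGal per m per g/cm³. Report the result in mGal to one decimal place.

-3.9

Δg_SB(A) = 982913.50 − 983194.17 + 0.3086×1941.5 − 0.04193×2.97×1941.5 = 76.70 mGal
Δg_SB(B) = 983175.19 − 983194.17 + 0.3086×498.6 − 0.04193×2.97×498.6 = 72.80 mGal
Difference = 72.80 − (76.70) = -3.90 mGal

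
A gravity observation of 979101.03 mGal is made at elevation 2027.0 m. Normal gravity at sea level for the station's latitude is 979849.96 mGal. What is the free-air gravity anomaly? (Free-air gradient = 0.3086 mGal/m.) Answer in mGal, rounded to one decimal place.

Free-air correction = 0.3086 × 2027.0 = 625.53 mGal
Free-air anomaly = 979101.03 − 979849.96 + (625.53) = -123.40 mGal

-123.4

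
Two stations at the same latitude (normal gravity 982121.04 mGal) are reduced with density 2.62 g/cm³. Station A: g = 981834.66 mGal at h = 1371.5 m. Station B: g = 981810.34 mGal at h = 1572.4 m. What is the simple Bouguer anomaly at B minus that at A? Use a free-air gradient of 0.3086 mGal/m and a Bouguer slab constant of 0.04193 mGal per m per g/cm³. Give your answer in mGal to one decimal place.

Δg_SB(A) = 981834.66 − 982121.04 + 0.3086×1371.5 − 0.04193×2.62×1371.5 = -13.80 mGal
Δg_SB(B) = 981810.34 − 982121.04 + 0.3086×1572.4 − 0.04193×2.62×1572.4 = 1.80 mGal
Difference = 1.80 − (-13.80) = 15.60 mGal

15.6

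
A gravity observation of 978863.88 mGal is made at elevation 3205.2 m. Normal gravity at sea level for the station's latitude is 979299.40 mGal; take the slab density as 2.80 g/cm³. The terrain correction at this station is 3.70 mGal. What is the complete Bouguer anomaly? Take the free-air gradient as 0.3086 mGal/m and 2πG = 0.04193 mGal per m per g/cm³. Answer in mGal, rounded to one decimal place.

Free-air correction = 0.3086 × 3205.2 = 989.12 mGal
Free-air anomaly = 978863.88 − 979299.40 + (989.12) = 553.60 mGal
Bouguer slab correction = 0.04193 × 2.80 × 3205.2 = 376.30 mGal
Simple Bouguer anomaly = 553.60 − (376.30) = 177.30 mGal
Complete Bouguer anomaly = 177.30 + 3.70 = 181.00 mGal

181.0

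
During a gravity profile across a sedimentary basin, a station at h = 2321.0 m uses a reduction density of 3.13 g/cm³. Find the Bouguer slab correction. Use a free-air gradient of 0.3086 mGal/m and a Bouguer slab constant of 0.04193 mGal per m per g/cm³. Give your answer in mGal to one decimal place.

304.6

Bouguer slab correction = 0.04193 × 3.13 × 2321.0 = 304.6 mGal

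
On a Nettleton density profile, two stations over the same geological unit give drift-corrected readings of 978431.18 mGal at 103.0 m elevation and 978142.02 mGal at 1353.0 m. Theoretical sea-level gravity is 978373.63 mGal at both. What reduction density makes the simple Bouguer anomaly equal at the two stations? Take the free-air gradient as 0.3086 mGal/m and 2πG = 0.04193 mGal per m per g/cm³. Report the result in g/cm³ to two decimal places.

1.84

Δg_obs = 978142.02 − 978431.18 = -289.16 mGal over Δh = 1353.0 − 103.0 = 1250.0 m
Equal Bouguer anomalies ⇒ Δg_obs + (0.3086 − 0.04193ρ)·Δh = 0
0.3086 − 0.04193ρ = −Δg_obs/Δh = 0.23133
ρ = (0.3086 − 0.23133) / 0.04193 = 1.84 g/cm³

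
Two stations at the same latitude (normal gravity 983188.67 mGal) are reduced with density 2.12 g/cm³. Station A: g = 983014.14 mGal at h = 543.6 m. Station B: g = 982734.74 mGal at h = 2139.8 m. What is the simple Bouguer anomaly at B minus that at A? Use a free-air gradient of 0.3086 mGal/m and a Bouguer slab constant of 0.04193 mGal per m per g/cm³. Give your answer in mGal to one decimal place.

Δg_SB(A) = 983014.14 − 983188.67 + 0.3086×543.6 − 0.04193×2.12×543.6 = -55.10 mGal
Δg_SB(B) = 982734.74 − 983188.67 + 0.3086×2139.8 − 0.04193×2.12×2139.8 = 16.20 mGal
Difference = 16.20 − (-55.10) = 71.30 mGal

71.3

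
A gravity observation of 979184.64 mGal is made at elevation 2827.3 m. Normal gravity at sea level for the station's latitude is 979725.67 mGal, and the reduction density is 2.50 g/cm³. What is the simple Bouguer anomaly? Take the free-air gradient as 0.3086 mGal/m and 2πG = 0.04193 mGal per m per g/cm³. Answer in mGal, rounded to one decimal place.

35.1

Free-air correction = 0.3086 × 2827.3 = 872.50 mGal
Free-air anomaly = 979184.64 − 979725.67 + (872.50) = 331.47 mGal
Bouguer slab correction = 0.04193 × 2.50 × 2827.3 = 296.37 mGal
Simple Bouguer anomaly = 331.47 − (296.37) = 35.10 mGal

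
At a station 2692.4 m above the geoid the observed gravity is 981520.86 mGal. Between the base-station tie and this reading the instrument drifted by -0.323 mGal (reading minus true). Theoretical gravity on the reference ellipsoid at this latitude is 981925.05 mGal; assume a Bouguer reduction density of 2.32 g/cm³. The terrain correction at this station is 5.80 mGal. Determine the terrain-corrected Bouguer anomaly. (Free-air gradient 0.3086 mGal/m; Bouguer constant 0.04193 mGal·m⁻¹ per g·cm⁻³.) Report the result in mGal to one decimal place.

170.9

Drift-corrected reading = 981520.86 − (-0.323) = 981521.183 mGal
Free-air correction = 0.3086 × 2692.4 = 830.87 mGal
Free-air anomaly = 981521.183 − 981925.05 + (830.87) = 427.003 mGal
Bouguer slab correction = 0.04193 × 2.32 × 2692.4 = 261.91 mGal
Simple Bouguer anomaly = 427.003 − (261.91) = 165.093 mGal
Complete Bouguer anomaly = 165.093 + 5.80 = 170.893 mGal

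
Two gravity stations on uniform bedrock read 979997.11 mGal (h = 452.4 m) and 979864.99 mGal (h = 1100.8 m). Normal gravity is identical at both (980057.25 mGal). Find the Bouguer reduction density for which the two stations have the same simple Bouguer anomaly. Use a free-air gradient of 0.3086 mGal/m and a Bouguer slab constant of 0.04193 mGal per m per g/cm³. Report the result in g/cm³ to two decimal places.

2.50

Δg_obs = 979864.99 − 979997.11 = -132.12 mGal over Δh = 1100.8 − 452.4 = 648.4 m
Equal Bouguer anomalies ⇒ Δg_obs + (0.3086 − 0.04193ρ)·Δh = 0
0.3086 − 0.04193ρ = −Δg_obs/Δh = 0.20376
ρ = (0.3086 − 0.20376) / 0.04193 = 2.50 g/cm³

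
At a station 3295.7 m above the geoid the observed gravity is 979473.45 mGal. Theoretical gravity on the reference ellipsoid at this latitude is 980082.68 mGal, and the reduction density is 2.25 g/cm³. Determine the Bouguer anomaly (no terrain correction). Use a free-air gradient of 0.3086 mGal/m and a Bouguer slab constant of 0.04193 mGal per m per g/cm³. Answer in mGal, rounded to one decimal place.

Free-air correction = 0.3086 × 3295.7 = 1017.05 mGal
Free-air anomaly = 979473.45 − 980082.68 + (1017.05) = 407.82 mGal
Bouguer slab correction = 0.04193 × 2.25 × 3295.7 = 310.92 mGal
Simple Bouguer anomaly = 407.82 − (310.92) = 96.90 mGal

96.9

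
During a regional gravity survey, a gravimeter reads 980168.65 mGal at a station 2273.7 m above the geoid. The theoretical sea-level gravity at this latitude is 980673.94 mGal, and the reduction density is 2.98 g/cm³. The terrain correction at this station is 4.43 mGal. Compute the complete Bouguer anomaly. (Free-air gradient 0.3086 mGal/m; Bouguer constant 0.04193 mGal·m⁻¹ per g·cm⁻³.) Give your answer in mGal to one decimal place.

Free-air correction = 0.3086 × 2273.7 = 701.66 mGal
Free-air anomaly = 980168.65 − 980673.94 + (701.66) = 196.37 mGal
Bouguer slab correction = 0.04193 × 2.98 × 2273.7 = 284.10 mGal
Simple Bouguer anomaly = 196.37 − (284.10) = -87.73 mGal
Complete Bouguer anomaly = -87.73 + 4.43 = -83.30 mGal

-83.3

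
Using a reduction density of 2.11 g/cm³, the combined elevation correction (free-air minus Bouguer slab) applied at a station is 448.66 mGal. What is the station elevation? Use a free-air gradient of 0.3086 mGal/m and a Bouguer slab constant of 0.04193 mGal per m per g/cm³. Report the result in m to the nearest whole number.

2038

Combined gradient = 0.3086 − 0.04193 × 2.11 = 0.2201277 mGal/m
h = 448.66 / 0.2201277 = 2038.18 m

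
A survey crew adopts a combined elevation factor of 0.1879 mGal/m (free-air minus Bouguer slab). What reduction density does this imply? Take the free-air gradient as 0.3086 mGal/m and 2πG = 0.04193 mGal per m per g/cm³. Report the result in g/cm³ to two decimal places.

2.88

0.1879 = 0.3086 − 0.04193 × ρ
ρ = (0.3086 − 0.1879) / 0.04193 = 2.88 g/cm³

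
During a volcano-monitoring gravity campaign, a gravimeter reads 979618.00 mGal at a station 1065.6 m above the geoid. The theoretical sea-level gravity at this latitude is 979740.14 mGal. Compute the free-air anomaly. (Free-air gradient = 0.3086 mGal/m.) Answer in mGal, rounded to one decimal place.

206.7

Free-air correction = 0.3086 × 1065.6 = 328.84 mGal
Free-air anomaly = 979618.00 − 979740.14 + (328.84) = 206.70 mGal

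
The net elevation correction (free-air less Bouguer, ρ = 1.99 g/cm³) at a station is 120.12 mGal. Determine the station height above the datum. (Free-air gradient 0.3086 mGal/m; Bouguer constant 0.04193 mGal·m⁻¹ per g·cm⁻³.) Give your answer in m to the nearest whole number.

533

Combined gradient = 0.3086 − 0.04193 × 1.99 = 0.2251593 mGal/m
h = 120.12 / 0.2251593 = 533.49 m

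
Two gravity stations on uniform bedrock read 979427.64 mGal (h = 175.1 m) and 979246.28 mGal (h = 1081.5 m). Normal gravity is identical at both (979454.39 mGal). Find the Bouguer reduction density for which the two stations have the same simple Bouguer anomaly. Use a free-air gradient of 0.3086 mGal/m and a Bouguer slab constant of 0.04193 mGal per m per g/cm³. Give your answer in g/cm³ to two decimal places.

Δg_obs = 979246.28 − 979427.64 = -181.36 mGal over Δh = 1081.5 − 175.1 = 906.4 m
Equal Bouguer anomalies ⇒ Δg_obs + (0.3086 − 0.04193ρ)·Δh = 0
0.3086 − 0.04193ρ = −Δg_obs/Δh = 0.20009
ρ = (0.3086 − 0.20009) / 0.04193 = 2.59 g/cm³

2.59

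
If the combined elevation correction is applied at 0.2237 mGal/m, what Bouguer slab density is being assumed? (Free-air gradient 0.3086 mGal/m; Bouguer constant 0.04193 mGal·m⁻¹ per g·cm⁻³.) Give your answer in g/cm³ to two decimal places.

2.02

0.2237 = 0.3086 − 0.04193 × ρ
ρ = (0.3086 − 0.2237) / 0.04193 = 2.02 g/cm³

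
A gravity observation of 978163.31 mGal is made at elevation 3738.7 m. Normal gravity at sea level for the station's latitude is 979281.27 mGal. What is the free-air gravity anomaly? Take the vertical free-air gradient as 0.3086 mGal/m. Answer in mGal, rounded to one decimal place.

35.8

Free-air correction = 0.3086 × 3738.7 = 1153.76 mGal
Free-air anomaly = 978163.31 − 979281.27 + (1153.76) = 35.80 mGal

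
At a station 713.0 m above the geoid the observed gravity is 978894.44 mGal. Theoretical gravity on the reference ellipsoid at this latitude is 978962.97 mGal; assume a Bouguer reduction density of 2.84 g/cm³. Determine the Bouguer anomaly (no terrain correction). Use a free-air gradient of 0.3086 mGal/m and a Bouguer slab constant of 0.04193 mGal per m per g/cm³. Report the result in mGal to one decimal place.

66.6

Free-air correction = 0.3086 × 713.0 = 220.03 mGal
Free-air anomaly = 978894.44 − 978962.97 + (220.03) = 151.50 mGal
Bouguer slab correction = 0.04193 × 2.84 × 713.0 = 84.90 mGal
Simple Bouguer anomaly = 151.50 − (84.90) = 66.60 mGal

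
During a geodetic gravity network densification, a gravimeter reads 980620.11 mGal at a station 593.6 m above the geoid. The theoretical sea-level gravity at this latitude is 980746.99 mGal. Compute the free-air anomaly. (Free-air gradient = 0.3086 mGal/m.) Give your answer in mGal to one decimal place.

56.3

Free-air correction = 0.3086 × 593.6 = 183.18 mGal
Free-air anomaly = 980620.11 − 980746.99 + (183.18) = 56.30 mGal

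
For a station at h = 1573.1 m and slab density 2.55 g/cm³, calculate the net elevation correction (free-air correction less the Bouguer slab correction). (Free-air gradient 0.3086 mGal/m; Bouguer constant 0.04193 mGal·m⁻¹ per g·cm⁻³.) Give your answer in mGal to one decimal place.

Combined gradient = 0.3086 − 0.04193 × 2.55 = 0.2016785 mGal/m
Combined elevation correction = 0.2016785 × 1573.1 = 317.3 mGal

317.3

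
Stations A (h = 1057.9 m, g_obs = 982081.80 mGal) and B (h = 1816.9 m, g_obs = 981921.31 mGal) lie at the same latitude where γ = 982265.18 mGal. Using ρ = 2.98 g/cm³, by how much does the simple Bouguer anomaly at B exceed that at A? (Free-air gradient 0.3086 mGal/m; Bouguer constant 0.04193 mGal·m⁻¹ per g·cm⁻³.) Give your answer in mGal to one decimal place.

Δg_SB(A) = 982081.80 − 982265.18 + 0.3086×1057.9 − 0.04193×2.98×1057.9 = 10.90 mGal
Δg_SB(B) = 981921.31 − 982265.18 + 0.3086×1816.9 − 0.04193×2.98×1816.9 = -10.20 mGal
Difference = -10.20 − (10.90) = -21.10 mGal

-21.1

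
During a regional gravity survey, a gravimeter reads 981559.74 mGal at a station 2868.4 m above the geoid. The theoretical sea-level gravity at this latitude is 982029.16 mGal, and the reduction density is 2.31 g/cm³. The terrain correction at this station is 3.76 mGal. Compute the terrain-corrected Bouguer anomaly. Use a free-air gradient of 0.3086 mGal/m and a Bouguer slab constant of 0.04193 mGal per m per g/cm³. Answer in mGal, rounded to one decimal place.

Free-air correction = 0.3086 × 2868.4 = 885.19 mGal
Free-air anomaly = 981559.74 − 982029.16 + (885.19) = 415.77 mGal
Bouguer slab correction = 0.04193 × 2.31 × 2868.4 = 277.83 mGal
Simple Bouguer anomaly = 415.77 − (277.83) = 137.94 mGal
Complete Bouguer anomaly = 137.94 + 3.76 = 141.70 mGal

141.7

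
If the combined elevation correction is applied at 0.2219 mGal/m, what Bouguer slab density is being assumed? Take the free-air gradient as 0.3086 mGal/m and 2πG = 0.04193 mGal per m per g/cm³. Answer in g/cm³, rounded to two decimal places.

2.07

0.2219 = 0.3086 − 0.04193 × ρ
ρ = (0.3086 − 0.2219) / 0.04193 = 2.07 g/cm³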